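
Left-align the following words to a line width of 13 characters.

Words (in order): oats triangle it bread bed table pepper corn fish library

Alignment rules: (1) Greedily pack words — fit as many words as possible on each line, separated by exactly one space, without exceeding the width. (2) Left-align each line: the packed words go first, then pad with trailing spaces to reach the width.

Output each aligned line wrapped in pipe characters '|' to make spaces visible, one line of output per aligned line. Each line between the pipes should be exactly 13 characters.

Line 1: ['oats', 'triangle'] (min_width=13, slack=0)
Line 2: ['it', 'bread', 'bed'] (min_width=12, slack=1)
Line 3: ['table', 'pepper'] (min_width=12, slack=1)
Line 4: ['corn', 'fish'] (min_width=9, slack=4)
Line 5: ['library'] (min_width=7, slack=6)

Answer: |oats triangle|
|it bread bed |
|table pepper |
|corn fish    |
|library      |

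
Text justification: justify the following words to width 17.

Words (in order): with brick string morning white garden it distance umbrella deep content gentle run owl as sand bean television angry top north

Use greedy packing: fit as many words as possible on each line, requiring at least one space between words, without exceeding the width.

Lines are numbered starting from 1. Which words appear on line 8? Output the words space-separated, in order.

Line 1: ['with', 'brick', 'string'] (min_width=17, slack=0)
Line 2: ['morning', 'white'] (min_width=13, slack=4)
Line 3: ['garden', 'it'] (min_width=9, slack=8)
Line 4: ['distance', 'umbrella'] (min_width=17, slack=0)
Line 5: ['deep', 'content'] (min_width=12, slack=5)
Line 6: ['gentle', 'run', 'owl', 'as'] (min_width=17, slack=0)
Line 7: ['sand', 'bean'] (min_width=9, slack=8)
Line 8: ['television', 'angry'] (min_width=16, slack=1)
Line 9: ['top', 'north'] (min_width=9, slack=8)

Answer: television angry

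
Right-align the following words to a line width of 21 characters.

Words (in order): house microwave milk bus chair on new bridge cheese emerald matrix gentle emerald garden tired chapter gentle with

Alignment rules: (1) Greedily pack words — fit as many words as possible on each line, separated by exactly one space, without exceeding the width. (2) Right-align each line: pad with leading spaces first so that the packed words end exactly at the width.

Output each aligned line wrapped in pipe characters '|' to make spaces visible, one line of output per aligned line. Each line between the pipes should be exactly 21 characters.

Line 1: ['house', 'microwave', 'milk'] (min_width=20, slack=1)
Line 2: ['bus', 'chair', 'on', 'new'] (min_width=16, slack=5)
Line 3: ['bridge', 'cheese', 'emerald'] (min_width=21, slack=0)
Line 4: ['matrix', 'gentle', 'emerald'] (min_width=21, slack=0)
Line 5: ['garden', 'tired', 'chapter'] (min_width=20, slack=1)
Line 6: ['gentle', 'with'] (min_width=11, slack=10)

Answer: | house microwave milk|
|     bus chair on new|
|bridge cheese emerald|
|matrix gentle emerald|
| garden tired chapter|
|          gentle with|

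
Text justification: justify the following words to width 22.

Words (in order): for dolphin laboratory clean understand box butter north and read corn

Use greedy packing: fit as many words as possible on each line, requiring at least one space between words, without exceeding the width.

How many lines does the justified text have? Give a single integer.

Answer: 4

Derivation:
Line 1: ['for', 'dolphin', 'laboratory'] (min_width=22, slack=0)
Line 2: ['clean', 'understand', 'box'] (min_width=20, slack=2)
Line 3: ['butter', 'north', 'and', 'read'] (min_width=21, slack=1)
Line 4: ['corn'] (min_width=4, slack=18)
Total lines: 4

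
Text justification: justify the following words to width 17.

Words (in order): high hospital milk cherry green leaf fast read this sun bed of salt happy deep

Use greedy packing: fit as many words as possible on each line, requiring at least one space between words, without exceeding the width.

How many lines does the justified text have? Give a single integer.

Answer: 5

Derivation:
Line 1: ['high', 'hospital'] (min_width=13, slack=4)
Line 2: ['milk', 'cherry', 'green'] (min_width=17, slack=0)
Line 3: ['leaf', 'fast', 'read'] (min_width=14, slack=3)
Line 4: ['this', 'sun', 'bed', 'of'] (min_width=15, slack=2)
Line 5: ['salt', 'happy', 'deep'] (min_width=15, slack=2)
Total lines: 5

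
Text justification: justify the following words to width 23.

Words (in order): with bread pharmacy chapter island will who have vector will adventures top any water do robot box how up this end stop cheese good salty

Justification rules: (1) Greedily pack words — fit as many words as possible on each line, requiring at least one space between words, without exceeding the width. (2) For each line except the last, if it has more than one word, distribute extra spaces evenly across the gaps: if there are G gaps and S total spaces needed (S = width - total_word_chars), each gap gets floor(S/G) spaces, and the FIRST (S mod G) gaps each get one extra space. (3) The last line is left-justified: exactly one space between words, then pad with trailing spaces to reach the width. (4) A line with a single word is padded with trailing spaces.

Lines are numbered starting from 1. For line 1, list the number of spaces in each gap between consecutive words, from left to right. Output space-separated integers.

Line 1: ['with', 'bread', 'pharmacy'] (min_width=19, slack=4)
Line 2: ['chapter', 'island', 'will', 'who'] (min_width=23, slack=0)
Line 3: ['have', 'vector', 'will'] (min_width=16, slack=7)
Line 4: ['adventures', 'top', 'any'] (min_width=18, slack=5)
Line 5: ['water', 'do', 'robot', 'box', 'how'] (min_width=22, slack=1)
Line 6: ['up', 'this', 'end', 'stop', 'cheese'] (min_width=23, slack=0)
Line 7: ['good', 'salty'] (min_width=10, slack=13)

Answer: 3 3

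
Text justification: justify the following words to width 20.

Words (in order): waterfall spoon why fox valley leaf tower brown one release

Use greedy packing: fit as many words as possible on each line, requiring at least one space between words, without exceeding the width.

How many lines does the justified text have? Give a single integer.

Answer: 4

Derivation:
Line 1: ['waterfall', 'spoon', 'why'] (min_width=19, slack=1)
Line 2: ['fox', 'valley', 'leaf'] (min_width=15, slack=5)
Line 3: ['tower', 'brown', 'one'] (min_width=15, slack=5)
Line 4: ['release'] (min_width=7, slack=13)
Total lines: 4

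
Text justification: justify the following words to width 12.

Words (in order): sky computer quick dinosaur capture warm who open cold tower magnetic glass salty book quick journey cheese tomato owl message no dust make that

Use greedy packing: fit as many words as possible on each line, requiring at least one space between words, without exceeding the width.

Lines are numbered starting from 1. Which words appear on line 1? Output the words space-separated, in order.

Line 1: ['sky', 'computer'] (min_width=12, slack=0)
Line 2: ['quick'] (min_width=5, slack=7)
Line 3: ['dinosaur'] (min_width=8, slack=4)
Line 4: ['capture', 'warm'] (min_width=12, slack=0)
Line 5: ['who', 'open'] (min_width=8, slack=4)
Line 6: ['cold', 'tower'] (min_width=10, slack=2)
Line 7: ['magnetic'] (min_width=8, slack=4)
Line 8: ['glass', 'salty'] (min_width=11, slack=1)
Line 9: ['book', 'quick'] (min_width=10, slack=2)
Line 10: ['journey'] (min_width=7, slack=5)
Line 11: ['cheese'] (min_width=6, slack=6)
Line 12: ['tomato', 'owl'] (min_width=10, slack=2)
Line 13: ['message', 'no'] (min_width=10, slack=2)
Line 14: ['dust', 'make'] (min_width=9, slack=3)
Line 15: ['that'] (min_width=4, slack=8)

Answer: sky computer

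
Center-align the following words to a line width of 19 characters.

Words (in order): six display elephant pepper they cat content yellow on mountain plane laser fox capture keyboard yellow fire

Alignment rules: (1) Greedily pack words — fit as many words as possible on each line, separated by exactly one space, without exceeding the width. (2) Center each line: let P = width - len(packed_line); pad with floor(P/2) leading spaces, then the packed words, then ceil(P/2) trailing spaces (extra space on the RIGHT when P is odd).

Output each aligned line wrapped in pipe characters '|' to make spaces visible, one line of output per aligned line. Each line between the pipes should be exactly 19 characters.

Answer: |    six display    |
|  elephant pepper  |
| they cat content  |
|yellow on mountain |
|  plane laser fox  |
| capture keyboard  |
|    yellow fire    |

Derivation:
Line 1: ['six', 'display'] (min_width=11, slack=8)
Line 2: ['elephant', 'pepper'] (min_width=15, slack=4)
Line 3: ['they', 'cat', 'content'] (min_width=16, slack=3)
Line 4: ['yellow', 'on', 'mountain'] (min_width=18, slack=1)
Line 5: ['plane', 'laser', 'fox'] (min_width=15, slack=4)
Line 6: ['capture', 'keyboard'] (min_width=16, slack=3)
Line 7: ['yellow', 'fire'] (min_width=11, slack=8)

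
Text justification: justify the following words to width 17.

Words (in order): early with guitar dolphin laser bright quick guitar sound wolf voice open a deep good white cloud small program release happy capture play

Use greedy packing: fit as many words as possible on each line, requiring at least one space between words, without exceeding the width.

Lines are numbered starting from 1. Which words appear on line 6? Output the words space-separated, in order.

Line 1: ['early', 'with', 'guitar'] (min_width=17, slack=0)
Line 2: ['dolphin', 'laser'] (min_width=13, slack=4)
Line 3: ['bright', 'quick'] (min_width=12, slack=5)
Line 4: ['guitar', 'sound', 'wolf'] (min_width=17, slack=0)
Line 5: ['voice', 'open', 'a', 'deep'] (min_width=17, slack=0)
Line 6: ['good', 'white', 'cloud'] (min_width=16, slack=1)
Line 7: ['small', 'program'] (min_width=13, slack=4)
Line 8: ['release', 'happy'] (min_width=13, slack=4)
Line 9: ['capture', 'play'] (min_width=12, slack=5)

Answer: good white cloud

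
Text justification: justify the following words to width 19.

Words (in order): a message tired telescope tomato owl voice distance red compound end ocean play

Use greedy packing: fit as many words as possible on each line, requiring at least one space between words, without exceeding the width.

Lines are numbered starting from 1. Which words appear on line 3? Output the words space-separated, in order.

Answer: owl voice distance

Derivation:
Line 1: ['a', 'message', 'tired'] (min_width=15, slack=4)
Line 2: ['telescope', 'tomato'] (min_width=16, slack=3)
Line 3: ['owl', 'voice', 'distance'] (min_width=18, slack=1)
Line 4: ['red', 'compound', 'end'] (min_width=16, slack=3)
Line 5: ['ocean', 'play'] (min_width=10, slack=9)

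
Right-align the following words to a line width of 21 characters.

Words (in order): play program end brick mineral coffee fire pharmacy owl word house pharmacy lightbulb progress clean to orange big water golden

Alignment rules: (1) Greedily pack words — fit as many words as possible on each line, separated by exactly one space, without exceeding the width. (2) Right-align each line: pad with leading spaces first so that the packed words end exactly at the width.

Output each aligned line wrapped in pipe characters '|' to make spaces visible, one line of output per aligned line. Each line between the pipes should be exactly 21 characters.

Line 1: ['play', 'program', 'end'] (min_width=16, slack=5)
Line 2: ['brick', 'mineral', 'coffee'] (min_width=20, slack=1)
Line 3: ['fire', 'pharmacy', 'owl'] (min_width=17, slack=4)
Line 4: ['word', 'house', 'pharmacy'] (min_width=19, slack=2)
Line 5: ['lightbulb', 'progress'] (min_width=18, slack=3)
Line 6: ['clean', 'to', 'orange', 'big'] (min_width=19, slack=2)
Line 7: ['water', 'golden'] (min_width=12, slack=9)

Answer: |     play program end|
| brick mineral coffee|
|    fire pharmacy owl|
|  word house pharmacy|
|   lightbulb progress|
|  clean to orange big|
|         water golden|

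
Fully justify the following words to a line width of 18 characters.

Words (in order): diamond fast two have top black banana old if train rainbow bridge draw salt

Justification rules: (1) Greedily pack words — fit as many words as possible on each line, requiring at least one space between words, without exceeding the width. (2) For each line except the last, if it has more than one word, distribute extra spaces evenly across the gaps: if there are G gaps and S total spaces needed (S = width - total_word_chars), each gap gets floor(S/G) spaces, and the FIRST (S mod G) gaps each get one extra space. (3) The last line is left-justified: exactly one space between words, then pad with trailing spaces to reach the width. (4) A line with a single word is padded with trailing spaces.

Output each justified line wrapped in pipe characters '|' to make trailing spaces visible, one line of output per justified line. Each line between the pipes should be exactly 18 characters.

Answer: |diamond  fast  two|
|have   top   black|
|banana    old   if|
|train      rainbow|
|bridge draw salt  |

Derivation:
Line 1: ['diamond', 'fast', 'two'] (min_width=16, slack=2)
Line 2: ['have', 'top', 'black'] (min_width=14, slack=4)
Line 3: ['banana', 'old', 'if'] (min_width=13, slack=5)
Line 4: ['train', 'rainbow'] (min_width=13, slack=5)
Line 5: ['bridge', 'draw', 'salt'] (min_width=16, slack=2)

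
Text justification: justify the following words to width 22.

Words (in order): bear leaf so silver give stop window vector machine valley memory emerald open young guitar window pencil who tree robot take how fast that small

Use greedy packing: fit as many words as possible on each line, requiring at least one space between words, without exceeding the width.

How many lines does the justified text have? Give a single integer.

Line 1: ['bear', 'leaf', 'so', 'silver'] (min_width=19, slack=3)
Line 2: ['give', 'stop', 'window'] (min_width=16, slack=6)
Line 3: ['vector', 'machine', 'valley'] (min_width=21, slack=1)
Line 4: ['memory', 'emerald', 'open'] (min_width=19, slack=3)
Line 5: ['young', 'guitar', 'window'] (min_width=19, slack=3)
Line 6: ['pencil', 'who', 'tree', 'robot'] (min_width=21, slack=1)
Line 7: ['take', 'how', 'fast', 'that'] (min_width=18, slack=4)
Line 8: ['small'] (min_width=5, slack=17)
Total lines: 8

Answer: 8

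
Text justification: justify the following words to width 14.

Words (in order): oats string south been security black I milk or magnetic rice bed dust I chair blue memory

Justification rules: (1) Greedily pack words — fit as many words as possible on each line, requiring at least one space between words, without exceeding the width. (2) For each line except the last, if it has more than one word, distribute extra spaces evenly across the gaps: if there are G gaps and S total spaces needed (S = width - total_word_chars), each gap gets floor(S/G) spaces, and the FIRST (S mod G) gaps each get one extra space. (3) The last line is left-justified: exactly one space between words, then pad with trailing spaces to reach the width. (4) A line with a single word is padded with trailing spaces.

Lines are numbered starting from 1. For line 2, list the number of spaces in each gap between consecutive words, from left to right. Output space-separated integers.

Answer: 5

Derivation:
Line 1: ['oats', 'string'] (min_width=11, slack=3)
Line 2: ['south', 'been'] (min_width=10, slack=4)
Line 3: ['security', 'black'] (min_width=14, slack=0)
Line 4: ['I', 'milk', 'or'] (min_width=9, slack=5)
Line 5: ['magnetic', 'rice'] (min_width=13, slack=1)
Line 6: ['bed', 'dust', 'I'] (min_width=10, slack=4)
Line 7: ['chair', 'blue'] (min_width=10, slack=4)
Line 8: ['memory'] (min_width=6, slack=8)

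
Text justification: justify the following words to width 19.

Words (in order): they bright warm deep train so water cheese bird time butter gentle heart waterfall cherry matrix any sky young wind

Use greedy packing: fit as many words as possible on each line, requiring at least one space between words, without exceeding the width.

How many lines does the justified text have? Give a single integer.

Answer: 7

Derivation:
Line 1: ['they', 'bright', 'warm'] (min_width=16, slack=3)
Line 2: ['deep', 'train', 'so', 'water'] (min_width=19, slack=0)
Line 3: ['cheese', 'bird', 'time'] (min_width=16, slack=3)
Line 4: ['butter', 'gentle', 'heart'] (min_width=19, slack=0)
Line 5: ['waterfall', 'cherry'] (min_width=16, slack=3)
Line 6: ['matrix', 'any', 'sky'] (min_width=14, slack=5)
Line 7: ['young', 'wind'] (min_width=10, slack=9)
Total lines: 7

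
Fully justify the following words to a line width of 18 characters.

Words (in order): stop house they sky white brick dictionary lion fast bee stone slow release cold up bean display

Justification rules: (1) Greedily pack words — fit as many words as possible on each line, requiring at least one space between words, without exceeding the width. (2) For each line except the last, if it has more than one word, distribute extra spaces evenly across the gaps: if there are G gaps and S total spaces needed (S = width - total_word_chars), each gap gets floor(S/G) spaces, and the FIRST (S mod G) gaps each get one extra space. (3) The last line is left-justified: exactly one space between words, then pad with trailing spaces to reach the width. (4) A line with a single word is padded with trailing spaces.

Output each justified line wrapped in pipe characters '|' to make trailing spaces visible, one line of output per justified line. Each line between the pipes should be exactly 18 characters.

Line 1: ['stop', 'house', 'they'] (min_width=15, slack=3)
Line 2: ['sky', 'white', 'brick'] (min_width=15, slack=3)
Line 3: ['dictionary', 'lion'] (min_width=15, slack=3)
Line 4: ['fast', 'bee', 'stone'] (min_width=14, slack=4)
Line 5: ['slow', 'release', 'cold'] (min_width=17, slack=1)
Line 6: ['up', 'bean', 'display'] (min_width=15, slack=3)

Answer: |stop   house  they|
|sky   white  brick|
|dictionary    lion|
|fast   bee   stone|
|slow  release cold|
|up bean display   |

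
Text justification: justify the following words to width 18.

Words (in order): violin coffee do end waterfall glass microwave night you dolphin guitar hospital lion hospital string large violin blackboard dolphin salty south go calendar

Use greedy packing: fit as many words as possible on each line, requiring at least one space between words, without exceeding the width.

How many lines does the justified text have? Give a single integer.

Answer: 10

Derivation:
Line 1: ['violin', 'coffee', 'do'] (min_width=16, slack=2)
Line 2: ['end', 'waterfall'] (min_width=13, slack=5)
Line 3: ['glass', 'microwave'] (min_width=15, slack=3)
Line 4: ['night', 'you', 'dolphin'] (min_width=17, slack=1)
Line 5: ['guitar', 'hospital'] (min_width=15, slack=3)
Line 6: ['lion', 'hospital'] (min_width=13, slack=5)
Line 7: ['string', 'large'] (min_width=12, slack=6)
Line 8: ['violin', 'blackboard'] (min_width=17, slack=1)
Line 9: ['dolphin', 'salty'] (min_width=13, slack=5)
Line 10: ['south', 'go', 'calendar'] (min_width=17, slack=1)
Total lines: 10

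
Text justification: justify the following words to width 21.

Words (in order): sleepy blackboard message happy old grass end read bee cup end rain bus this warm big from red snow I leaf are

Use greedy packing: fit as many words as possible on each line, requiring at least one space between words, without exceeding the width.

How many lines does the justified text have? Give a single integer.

Line 1: ['sleepy', 'blackboard'] (min_width=17, slack=4)
Line 2: ['message', 'happy', 'old'] (min_width=17, slack=4)
Line 3: ['grass', 'end', 'read', 'bee'] (min_width=18, slack=3)
Line 4: ['cup', 'end', 'rain', 'bus', 'this'] (min_width=21, slack=0)
Line 5: ['warm', 'big', 'from', 'red'] (min_width=17, slack=4)
Line 6: ['snow', 'I', 'leaf', 'are'] (min_width=15, slack=6)
Total lines: 6

Answer: 6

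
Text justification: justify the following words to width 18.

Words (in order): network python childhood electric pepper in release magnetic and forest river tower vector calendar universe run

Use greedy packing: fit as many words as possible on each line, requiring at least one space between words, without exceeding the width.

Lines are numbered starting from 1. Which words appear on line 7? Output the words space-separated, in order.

Line 1: ['network', 'python'] (min_width=14, slack=4)
Line 2: ['childhood', 'electric'] (min_width=18, slack=0)
Line 3: ['pepper', 'in', 'release'] (min_width=17, slack=1)
Line 4: ['magnetic', 'and'] (min_width=12, slack=6)
Line 5: ['forest', 'river', 'tower'] (min_width=18, slack=0)
Line 6: ['vector', 'calendar'] (min_width=15, slack=3)
Line 7: ['universe', 'run'] (min_width=12, slack=6)

Answer: universe run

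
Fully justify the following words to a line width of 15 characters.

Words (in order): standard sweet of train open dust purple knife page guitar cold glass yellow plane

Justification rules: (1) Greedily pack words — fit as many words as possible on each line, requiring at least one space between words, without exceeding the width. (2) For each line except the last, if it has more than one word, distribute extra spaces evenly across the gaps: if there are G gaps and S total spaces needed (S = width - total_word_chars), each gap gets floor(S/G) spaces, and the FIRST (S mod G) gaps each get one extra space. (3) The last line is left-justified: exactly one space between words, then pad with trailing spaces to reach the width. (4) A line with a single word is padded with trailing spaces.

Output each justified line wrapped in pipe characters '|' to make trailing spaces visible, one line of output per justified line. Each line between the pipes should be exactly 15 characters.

Answer: |standard  sweet|
|of  train  open|
|dust     purple|
|knife      page|
|guitar     cold|
|glass    yellow|
|plane          |

Derivation:
Line 1: ['standard', 'sweet'] (min_width=14, slack=1)
Line 2: ['of', 'train', 'open'] (min_width=13, slack=2)
Line 3: ['dust', 'purple'] (min_width=11, slack=4)
Line 4: ['knife', 'page'] (min_width=10, slack=5)
Line 5: ['guitar', 'cold'] (min_width=11, slack=4)
Line 6: ['glass', 'yellow'] (min_width=12, slack=3)
Line 7: ['plane'] (min_width=5, slack=10)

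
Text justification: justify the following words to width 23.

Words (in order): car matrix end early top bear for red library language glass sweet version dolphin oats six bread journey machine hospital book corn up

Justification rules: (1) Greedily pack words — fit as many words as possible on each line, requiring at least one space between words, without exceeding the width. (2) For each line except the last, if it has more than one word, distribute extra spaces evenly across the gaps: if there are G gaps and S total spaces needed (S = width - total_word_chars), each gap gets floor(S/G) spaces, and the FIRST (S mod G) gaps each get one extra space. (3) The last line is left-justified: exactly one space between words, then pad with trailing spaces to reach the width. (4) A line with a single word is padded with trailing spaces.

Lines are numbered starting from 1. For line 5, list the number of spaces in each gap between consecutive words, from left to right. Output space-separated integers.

Answer: 2 1 1

Derivation:
Line 1: ['car', 'matrix', 'end', 'early'] (min_width=20, slack=3)
Line 2: ['top', 'bear', 'for', 'red'] (min_width=16, slack=7)
Line 3: ['library', 'language', 'glass'] (min_width=22, slack=1)
Line 4: ['sweet', 'version', 'dolphin'] (min_width=21, slack=2)
Line 5: ['oats', 'six', 'bread', 'journey'] (min_width=22, slack=1)
Line 6: ['machine', 'hospital', 'book'] (min_width=21, slack=2)
Line 7: ['corn', 'up'] (min_width=7, slack=16)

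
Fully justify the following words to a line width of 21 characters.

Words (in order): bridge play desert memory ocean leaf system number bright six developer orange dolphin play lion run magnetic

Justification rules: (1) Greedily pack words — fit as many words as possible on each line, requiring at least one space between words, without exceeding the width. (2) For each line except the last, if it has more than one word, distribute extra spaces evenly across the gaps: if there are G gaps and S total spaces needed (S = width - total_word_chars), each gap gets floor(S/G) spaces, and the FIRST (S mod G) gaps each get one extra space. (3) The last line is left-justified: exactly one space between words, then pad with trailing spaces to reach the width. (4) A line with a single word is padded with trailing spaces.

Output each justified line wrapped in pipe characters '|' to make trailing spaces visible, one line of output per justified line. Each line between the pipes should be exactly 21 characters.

Answer: |bridge   play  desert|
|memory   ocean   leaf|
|system  number bright|
|six  developer orange|
|dolphin play lion run|
|magnetic             |

Derivation:
Line 1: ['bridge', 'play', 'desert'] (min_width=18, slack=3)
Line 2: ['memory', 'ocean', 'leaf'] (min_width=17, slack=4)
Line 3: ['system', 'number', 'bright'] (min_width=20, slack=1)
Line 4: ['six', 'developer', 'orange'] (min_width=20, slack=1)
Line 5: ['dolphin', 'play', 'lion', 'run'] (min_width=21, slack=0)
Line 6: ['magnetic'] (min_width=8, slack=13)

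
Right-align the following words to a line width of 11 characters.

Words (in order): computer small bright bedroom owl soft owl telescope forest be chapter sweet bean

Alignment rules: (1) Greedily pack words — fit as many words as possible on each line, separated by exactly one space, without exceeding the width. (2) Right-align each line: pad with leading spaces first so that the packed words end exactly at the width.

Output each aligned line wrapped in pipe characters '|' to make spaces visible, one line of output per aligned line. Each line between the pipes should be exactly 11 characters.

Line 1: ['computer'] (min_width=8, slack=3)
Line 2: ['small'] (min_width=5, slack=6)
Line 3: ['bright'] (min_width=6, slack=5)
Line 4: ['bedroom', 'owl'] (min_width=11, slack=0)
Line 5: ['soft', 'owl'] (min_width=8, slack=3)
Line 6: ['telescope'] (min_width=9, slack=2)
Line 7: ['forest', 'be'] (min_width=9, slack=2)
Line 8: ['chapter'] (min_width=7, slack=4)
Line 9: ['sweet', 'bean'] (min_width=10, slack=1)

Answer: |   computer|
|      small|
|     bright|
|bedroom owl|
|   soft owl|
|  telescope|
|  forest be|
|    chapter|
| sweet bean|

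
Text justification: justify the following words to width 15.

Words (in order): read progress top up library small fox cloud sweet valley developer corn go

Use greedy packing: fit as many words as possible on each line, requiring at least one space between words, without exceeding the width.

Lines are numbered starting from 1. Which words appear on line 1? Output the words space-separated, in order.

Line 1: ['read', 'progress'] (min_width=13, slack=2)
Line 2: ['top', 'up', 'library'] (min_width=14, slack=1)
Line 3: ['small', 'fox', 'cloud'] (min_width=15, slack=0)
Line 4: ['sweet', 'valley'] (min_width=12, slack=3)
Line 5: ['developer', 'corn'] (min_width=14, slack=1)
Line 6: ['go'] (min_width=2, slack=13)

Answer: read progress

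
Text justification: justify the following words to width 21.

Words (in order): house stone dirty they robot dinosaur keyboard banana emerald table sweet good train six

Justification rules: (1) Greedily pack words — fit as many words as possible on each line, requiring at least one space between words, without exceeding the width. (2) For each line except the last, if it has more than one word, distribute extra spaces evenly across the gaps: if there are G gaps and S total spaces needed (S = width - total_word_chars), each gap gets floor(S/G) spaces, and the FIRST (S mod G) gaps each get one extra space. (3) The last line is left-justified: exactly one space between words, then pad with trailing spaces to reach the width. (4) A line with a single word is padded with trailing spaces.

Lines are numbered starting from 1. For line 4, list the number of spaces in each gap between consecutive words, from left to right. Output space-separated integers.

Answer: 2 2

Derivation:
Line 1: ['house', 'stone', 'dirty'] (min_width=17, slack=4)
Line 2: ['they', 'robot', 'dinosaur'] (min_width=19, slack=2)
Line 3: ['keyboard', 'banana'] (min_width=15, slack=6)
Line 4: ['emerald', 'table', 'sweet'] (min_width=19, slack=2)
Line 5: ['good', 'train', 'six'] (min_width=14, slack=7)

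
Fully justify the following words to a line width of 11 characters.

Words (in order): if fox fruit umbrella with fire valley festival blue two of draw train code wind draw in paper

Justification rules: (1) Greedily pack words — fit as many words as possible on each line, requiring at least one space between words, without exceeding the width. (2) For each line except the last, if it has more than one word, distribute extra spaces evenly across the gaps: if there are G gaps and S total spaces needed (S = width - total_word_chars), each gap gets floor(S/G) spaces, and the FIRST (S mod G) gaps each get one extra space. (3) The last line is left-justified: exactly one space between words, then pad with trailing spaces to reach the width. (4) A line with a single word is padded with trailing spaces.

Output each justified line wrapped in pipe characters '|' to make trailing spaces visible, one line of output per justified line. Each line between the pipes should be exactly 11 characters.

Answer: |if      fox|
|fruit      |
|umbrella   |
|with   fire|
|valley     |
|festival   |
|blue two of|
|draw  train|
|code   wind|
|draw     in|
|paper      |

Derivation:
Line 1: ['if', 'fox'] (min_width=6, slack=5)
Line 2: ['fruit'] (min_width=5, slack=6)
Line 3: ['umbrella'] (min_width=8, slack=3)
Line 4: ['with', 'fire'] (min_width=9, slack=2)
Line 5: ['valley'] (min_width=6, slack=5)
Line 6: ['festival'] (min_width=8, slack=3)
Line 7: ['blue', 'two', 'of'] (min_width=11, slack=0)
Line 8: ['draw', 'train'] (min_width=10, slack=1)
Line 9: ['code', 'wind'] (min_width=9, slack=2)
Line 10: ['draw', 'in'] (min_width=7, slack=4)
Line 11: ['paper'] (min_width=5, slack=6)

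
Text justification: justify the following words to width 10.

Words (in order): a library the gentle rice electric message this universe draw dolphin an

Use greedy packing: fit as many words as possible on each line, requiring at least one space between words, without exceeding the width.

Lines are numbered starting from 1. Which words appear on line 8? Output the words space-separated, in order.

Line 1: ['a', 'library'] (min_width=9, slack=1)
Line 2: ['the', 'gentle'] (min_width=10, slack=0)
Line 3: ['rice'] (min_width=4, slack=6)
Line 4: ['electric'] (min_width=8, slack=2)
Line 5: ['message'] (min_width=7, slack=3)
Line 6: ['this'] (min_width=4, slack=6)
Line 7: ['universe'] (min_width=8, slack=2)
Line 8: ['draw'] (min_width=4, slack=6)
Line 9: ['dolphin', 'an'] (min_width=10, slack=0)

Answer: draw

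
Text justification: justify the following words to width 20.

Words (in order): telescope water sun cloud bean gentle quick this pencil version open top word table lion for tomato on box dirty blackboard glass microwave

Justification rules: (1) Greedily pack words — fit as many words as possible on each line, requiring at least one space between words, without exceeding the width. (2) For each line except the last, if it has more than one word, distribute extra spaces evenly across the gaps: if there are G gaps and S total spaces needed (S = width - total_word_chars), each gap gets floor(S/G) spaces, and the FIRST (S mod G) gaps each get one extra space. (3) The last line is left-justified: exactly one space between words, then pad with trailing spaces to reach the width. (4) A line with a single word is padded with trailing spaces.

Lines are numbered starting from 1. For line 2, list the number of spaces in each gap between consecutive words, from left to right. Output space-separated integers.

Answer: 3 2

Derivation:
Line 1: ['telescope', 'water', 'sun'] (min_width=19, slack=1)
Line 2: ['cloud', 'bean', 'gentle'] (min_width=17, slack=3)
Line 3: ['quick', 'this', 'pencil'] (min_width=17, slack=3)
Line 4: ['version', 'open', 'top'] (min_width=16, slack=4)
Line 5: ['word', 'table', 'lion', 'for'] (min_width=19, slack=1)
Line 6: ['tomato', 'on', 'box', 'dirty'] (min_width=19, slack=1)
Line 7: ['blackboard', 'glass'] (min_width=16, slack=4)
Line 8: ['microwave'] (min_width=9, slack=11)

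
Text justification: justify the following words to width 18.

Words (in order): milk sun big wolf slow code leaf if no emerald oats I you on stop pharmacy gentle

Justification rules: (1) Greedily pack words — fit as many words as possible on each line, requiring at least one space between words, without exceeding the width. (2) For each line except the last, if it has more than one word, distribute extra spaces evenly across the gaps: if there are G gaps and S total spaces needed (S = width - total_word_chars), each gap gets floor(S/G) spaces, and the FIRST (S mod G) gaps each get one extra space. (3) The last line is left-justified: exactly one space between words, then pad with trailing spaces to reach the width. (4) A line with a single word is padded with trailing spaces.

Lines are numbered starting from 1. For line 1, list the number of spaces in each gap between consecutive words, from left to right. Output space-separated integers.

Answer: 2 1 1

Derivation:
Line 1: ['milk', 'sun', 'big', 'wolf'] (min_width=17, slack=1)
Line 2: ['slow', 'code', 'leaf', 'if'] (min_width=17, slack=1)
Line 3: ['no', 'emerald', 'oats', 'I'] (min_width=17, slack=1)
Line 4: ['you', 'on', 'stop'] (min_width=11, slack=7)
Line 5: ['pharmacy', 'gentle'] (min_width=15, slack=3)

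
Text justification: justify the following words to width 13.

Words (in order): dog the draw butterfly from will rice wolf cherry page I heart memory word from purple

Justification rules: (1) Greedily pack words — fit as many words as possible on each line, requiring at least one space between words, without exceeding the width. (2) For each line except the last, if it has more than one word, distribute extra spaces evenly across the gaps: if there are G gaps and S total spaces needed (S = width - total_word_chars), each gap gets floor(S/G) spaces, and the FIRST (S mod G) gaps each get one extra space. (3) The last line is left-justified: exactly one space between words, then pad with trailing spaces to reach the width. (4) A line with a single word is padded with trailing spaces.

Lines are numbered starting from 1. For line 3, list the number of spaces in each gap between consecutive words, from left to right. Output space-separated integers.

Line 1: ['dog', 'the', 'draw'] (min_width=12, slack=1)
Line 2: ['butterfly'] (min_width=9, slack=4)
Line 3: ['from', 'will'] (min_width=9, slack=4)
Line 4: ['rice', 'wolf'] (min_width=9, slack=4)
Line 5: ['cherry', 'page', 'I'] (min_width=13, slack=0)
Line 6: ['heart', 'memory'] (min_width=12, slack=1)
Line 7: ['word', 'from'] (min_width=9, slack=4)
Line 8: ['purple'] (min_width=6, slack=7)

Answer: 5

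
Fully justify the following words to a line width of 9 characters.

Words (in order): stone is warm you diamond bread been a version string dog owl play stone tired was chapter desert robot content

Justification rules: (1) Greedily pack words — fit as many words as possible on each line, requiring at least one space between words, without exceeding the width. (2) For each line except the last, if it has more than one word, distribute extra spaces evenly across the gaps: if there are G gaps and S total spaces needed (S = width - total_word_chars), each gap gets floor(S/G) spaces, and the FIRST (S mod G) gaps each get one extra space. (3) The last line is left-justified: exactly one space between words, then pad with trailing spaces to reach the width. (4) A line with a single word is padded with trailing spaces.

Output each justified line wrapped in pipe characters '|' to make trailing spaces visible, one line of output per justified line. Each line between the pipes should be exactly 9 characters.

Answer: |stone  is|
|warm  you|
|diamond  |
|bread    |
|been    a|
|version  |
|string   |
|dog   owl|
|play     |
|stone    |
|tired was|
|chapter  |
|desert   |
|robot    |
|content  |

Derivation:
Line 1: ['stone', 'is'] (min_width=8, slack=1)
Line 2: ['warm', 'you'] (min_width=8, slack=1)
Line 3: ['diamond'] (min_width=7, slack=2)
Line 4: ['bread'] (min_width=5, slack=4)
Line 5: ['been', 'a'] (min_width=6, slack=3)
Line 6: ['version'] (min_width=7, slack=2)
Line 7: ['string'] (min_width=6, slack=3)
Line 8: ['dog', 'owl'] (min_width=7, slack=2)
Line 9: ['play'] (min_width=4, slack=5)
Line 10: ['stone'] (min_width=5, slack=4)
Line 11: ['tired', 'was'] (min_width=9, slack=0)
Line 12: ['chapter'] (min_width=7, slack=2)
Line 13: ['desert'] (min_width=6, slack=3)
Line 14: ['robot'] (min_width=5, slack=4)
Line 15: ['content'] (min_width=7, slack=2)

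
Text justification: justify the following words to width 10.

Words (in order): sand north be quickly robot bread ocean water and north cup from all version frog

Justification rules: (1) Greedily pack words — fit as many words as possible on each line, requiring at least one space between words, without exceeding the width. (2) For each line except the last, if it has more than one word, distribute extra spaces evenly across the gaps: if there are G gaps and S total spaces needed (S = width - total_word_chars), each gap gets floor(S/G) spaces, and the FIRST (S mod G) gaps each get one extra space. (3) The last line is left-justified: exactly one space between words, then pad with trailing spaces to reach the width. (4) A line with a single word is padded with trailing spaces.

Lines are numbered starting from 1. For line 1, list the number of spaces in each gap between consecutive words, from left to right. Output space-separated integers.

Line 1: ['sand', 'north'] (min_width=10, slack=0)
Line 2: ['be', 'quickly'] (min_width=10, slack=0)
Line 3: ['robot'] (min_width=5, slack=5)
Line 4: ['bread'] (min_width=5, slack=5)
Line 5: ['ocean'] (min_width=5, slack=5)
Line 6: ['water', 'and'] (min_width=9, slack=1)
Line 7: ['north', 'cup'] (min_width=9, slack=1)
Line 8: ['from', 'all'] (min_width=8, slack=2)
Line 9: ['version'] (min_width=7, slack=3)
Line 10: ['frog'] (min_width=4, slack=6)

Answer: 1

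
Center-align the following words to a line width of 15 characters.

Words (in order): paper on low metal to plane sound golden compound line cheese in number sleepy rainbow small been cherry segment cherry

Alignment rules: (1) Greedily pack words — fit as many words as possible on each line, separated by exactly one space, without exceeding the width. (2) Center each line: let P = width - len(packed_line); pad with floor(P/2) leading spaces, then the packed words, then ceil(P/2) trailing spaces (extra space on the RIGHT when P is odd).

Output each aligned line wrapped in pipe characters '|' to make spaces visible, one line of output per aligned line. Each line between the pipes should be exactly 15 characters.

Line 1: ['paper', 'on', 'low'] (min_width=12, slack=3)
Line 2: ['metal', 'to', 'plane'] (min_width=14, slack=1)
Line 3: ['sound', 'golden'] (min_width=12, slack=3)
Line 4: ['compound', 'line'] (min_width=13, slack=2)
Line 5: ['cheese', 'in'] (min_width=9, slack=6)
Line 6: ['number', 'sleepy'] (min_width=13, slack=2)
Line 7: ['rainbow', 'small'] (min_width=13, slack=2)
Line 8: ['been', 'cherry'] (min_width=11, slack=4)
Line 9: ['segment', 'cherry'] (min_width=14, slack=1)

Answer: | paper on low  |
|metal to plane |
| sound golden  |
| compound line |
|   cheese in   |
| number sleepy |
| rainbow small |
|  been cherry  |
|segment cherry |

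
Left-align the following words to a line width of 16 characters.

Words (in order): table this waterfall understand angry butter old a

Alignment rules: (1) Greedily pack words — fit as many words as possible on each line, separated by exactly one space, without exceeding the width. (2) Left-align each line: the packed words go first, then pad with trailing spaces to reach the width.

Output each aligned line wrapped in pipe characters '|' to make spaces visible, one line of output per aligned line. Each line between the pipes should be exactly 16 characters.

Answer: |table this      |
|waterfall       |
|understand angry|
|butter old a    |

Derivation:
Line 1: ['table', 'this'] (min_width=10, slack=6)
Line 2: ['waterfall'] (min_width=9, slack=7)
Line 3: ['understand', 'angry'] (min_width=16, slack=0)
Line 4: ['butter', 'old', 'a'] (min_width=12, slack=4)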